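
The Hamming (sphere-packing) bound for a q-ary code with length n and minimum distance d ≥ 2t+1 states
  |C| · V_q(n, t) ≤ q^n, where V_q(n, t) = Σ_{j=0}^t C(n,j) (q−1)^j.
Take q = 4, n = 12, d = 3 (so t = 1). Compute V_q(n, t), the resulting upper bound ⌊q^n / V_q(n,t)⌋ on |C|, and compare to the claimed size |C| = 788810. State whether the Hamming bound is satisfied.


V_q(n, t) = 37, q^n = 16777216, Hamming bound = 453438, |C| = 788810 > bound (violated).

Step 1: Compute V_q(n, t) = Σ_{j=0}^1 C(n, j) (q−1)^j.
  j = 0: C(12,0)·(3)^0 = 1·1 = 1.
  j = 1: C(12,1)·(3)^1 = 12·3 = 36.
  V_q(n, t) = 1 + 36 = 37.
Step 2: q^n = 4^12 = 16777216.
Step 3: Hamming bound ⌊q^n / V_q(n,t)⌋ = ⌊16777216/37⌋ = 453438.
Step 4: Compare |C| = 788810 to 453438: violated.
The claimed |C| lies above the Hamming bound, so no 4-ary code of length 12 with d ≥ 3 can have 788810 codewords.


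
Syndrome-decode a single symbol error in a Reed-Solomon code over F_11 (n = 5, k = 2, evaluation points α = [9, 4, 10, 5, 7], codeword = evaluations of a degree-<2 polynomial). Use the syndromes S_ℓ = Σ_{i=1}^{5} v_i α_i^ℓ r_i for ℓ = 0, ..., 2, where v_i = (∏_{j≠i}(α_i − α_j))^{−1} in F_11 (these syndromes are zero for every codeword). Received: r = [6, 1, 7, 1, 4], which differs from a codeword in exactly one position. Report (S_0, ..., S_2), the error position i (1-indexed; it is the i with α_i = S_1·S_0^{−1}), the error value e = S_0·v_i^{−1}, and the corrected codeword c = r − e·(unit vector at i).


S = (8, 7, 2), error at position 4, error magnitude e = 10, c = [6, 1, 7, 2, 4].

Step 1: column multipliers v_i = (∏_{j≠i}(α_i − α_j))^{−1} mod 11.
  i = 1 (α = 9): (9−4)(9−10)(9−5)(9−7) = 5·(−1)·4·2 = −40 ≡ 4, so v_1 = 4^{−1} = 3 (mod 11).
  i = 2 (α = 4): (4−9)(4−10)(4−5)(4−7) = (−5)·(−6)·(−1)·(−3) = 90 ≡ 2, so v_2 = 2^{−1} = 6 (mod 11).
  i = 3 (α = 10): (10−9)(10−4)(10−5)(10−7) = 1·6·5·3 = 90 ≡ 2, so v_3 = 2^{−1} = 6 (mod 11).
  i = 4 (α = 5): (5−9)(5−4)(5−10)(5−7) = (−4)·1·(−5)·(−2) = −40 ≡ 4, so v_4 = 4^{−1} = 3 (mod 11).
  i = 5 (α = 7): (7−9)(7−4)(7−10)(7−5) = (−2)·3·(−3)·2 = 36 ≡ 3, so v_5 = 3^{−1} = 4 (mod 11).
  v = [3, 6, 6, 3, 4].
Step 2: syndromes of r = [6, 1, 7, 1, 4] (all sums mod 11).
  S_0 = Σ v_i r_i = 3·6 + 6·1 + 6·7 + 3·1 + 4·4 = 85 ≡ 8.
  S_1 = Σ v_i α_i r_i = 3·9·6 + 6·4·1 + 6·10·7 + 3·5·1 + 4·7·4 = 733 ≡ 7.
  α_i^2 mod 11 = [4, 5, 1, 3, 5].
  S_2 = Σ v_i α_i^2 r_i = 3·4·6 + 6·5·1 + 6·1·7 + 3·3·1 + 4·5·4 = 233 ≡ 2.
  S = (8, 7, 2) ≠ 0, so r is not a codeword (an error is present).
Step 3: locate the error. For a single error e at position i, S_ℓ = v_i·e·α_i^ℓ, so α_err = S_1/S_0.
  S_0^{−1} = 8^{−1} = 7 (mod 11), so α_err = 7·7 = 49 ≡ 5 = α_4. Error position i = 4.
  Consistency check: S_2/S_1 = 2·8 = 16 ≡ 5 = α_err ✓ (single-error assumption holds).
Step 4: error magnitude e = S_0/v_4 = S_0·∏_{j≠4}(α_4 − α_j) = 8·4 = 32 ≡ 10 (mod 11).
Step 5: correct position 4: c_4 = r_4 − e = 1 − 10 ≡ 2 (mod 11). Hence c = [6, 1, 7, 2, 4].
  Check: interpolating c through the α_i gives m(x) = 8 + 1·x (degree < 2) with m(α_i) = c_i for every i, so c is indeed a codeword.


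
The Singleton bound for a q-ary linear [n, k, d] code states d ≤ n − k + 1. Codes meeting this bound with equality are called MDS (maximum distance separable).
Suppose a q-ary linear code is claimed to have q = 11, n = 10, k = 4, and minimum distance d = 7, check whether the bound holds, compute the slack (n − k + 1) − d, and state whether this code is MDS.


Singleton RHS = n − k + 1 = 7, slack = 0, bound satisfied, MDS.

Singleton bound: d ≤ n − k + 1.
Here n = 10, k = 4, so n − k + 1 = 7.
Given d = 7, check d ≤ 7: YES.
Slack = (n − k + 1) − d = 0.
The code is MDS (slack = 0).
Description: the claimed parameters are [10, 4, 7]_11; such a code would be MDS (meets Singleton bound).


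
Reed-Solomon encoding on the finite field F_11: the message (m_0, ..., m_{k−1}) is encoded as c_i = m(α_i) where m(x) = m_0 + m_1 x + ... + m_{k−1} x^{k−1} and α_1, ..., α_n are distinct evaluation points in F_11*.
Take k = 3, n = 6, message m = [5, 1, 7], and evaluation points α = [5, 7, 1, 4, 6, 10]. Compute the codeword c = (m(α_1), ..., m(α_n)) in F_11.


c = [9, 3, 2, 0, 10, 0]

Message polynomial: m(x) = 5 + 1·x + 7·x^2 (mod 11).
For each evaluation point α_i, compute m(α_i) mod 11:
  α_1 = 5: Horner steps 7 → 3 → 9, so m(5) = 9.
  α_2 = 7: Horner steps 7 → 6 → 3, so m(7) = 3.
  α_3 = 1: Horner steps 7 → 8 → 2, so m(1) = 2.
  α_4 = 4: Horner steps 7 → 7 → 0, so m(4) = 0.
  α_5 = 6: Horner steps 7 → 10 → 10, so m(6) = 10.
  α_6 = 10: Horner steps 7 → 5 → 0, so m(10) = 0.
Codeword c = [9, 3, 2, 0, 10, 0] ∈ F_11^6.


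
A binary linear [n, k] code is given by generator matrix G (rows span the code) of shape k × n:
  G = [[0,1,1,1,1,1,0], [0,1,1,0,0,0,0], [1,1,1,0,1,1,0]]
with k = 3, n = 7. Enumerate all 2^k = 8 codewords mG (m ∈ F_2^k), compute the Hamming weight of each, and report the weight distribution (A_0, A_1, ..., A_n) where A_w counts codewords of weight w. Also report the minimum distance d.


Weight distribution: A_0 = 1, A_2 = 2, A_3 = 2, A_4 = 1, A_5 = 2. Minimum distance d = 2.

Enumerate all 2^3 = 8 messages m ∈ F_2^3.
For each, compute codeword c = mG in F_2^7, then tally its weight.
  m = 000 → c = 0000000, weight = 0.
  m = 100 → c = 0111110, weight = 5.
  m = 010 → c = 0110000, weight = 2.
  m = 110 → c = 0001110, weight = 3.
  m = 001 → c = 1110110, weight = 5.
  m = 101 → c = 1001000, weight = 2.
  m = 011 → c = 1000110, weight = 3.
  m = 111 → c = 1111000, weight = 4.
Tally weights:
  weight 0: 1 codewords.
  weight 2: 2 codewords.
  weight 3: 2 codewords.
  weight 4: 1 codewords.
  weight 5: 2 codewords.
Minimum distance d = smallest w > 0 with A_w > 0 = 2.
Sanity: Σ A_w = 8 = 2^3 = 8 ✓.


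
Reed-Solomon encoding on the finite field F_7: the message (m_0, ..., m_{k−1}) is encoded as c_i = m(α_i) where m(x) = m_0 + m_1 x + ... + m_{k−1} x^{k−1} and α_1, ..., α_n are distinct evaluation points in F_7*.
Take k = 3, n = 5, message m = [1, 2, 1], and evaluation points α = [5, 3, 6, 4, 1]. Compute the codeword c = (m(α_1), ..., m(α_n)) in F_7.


c = [1, 2, 0, 4, 4]

Message polynomial: m(x) = 1 + 2·x + 1·x^2 (mod 7).
For each evaluation point α_i, compute m(α_i) mod 7:
  α_1 = 5: Horner steps 1 → 0 → 1, so m(5) = 1.
  α_2 = 3: Horner steps 1 → 5 → 2, so m(3) = 2.
  α_3 = 6: Horner steps 1 → 1 → 0, so m(6) = 0.
  α_4 = 4: Horner steps 1 → 6 → 4, so m(4) = 4.
  α_5 = 1: Horner steps 1 → 3 → 4, so m(1) = 4.
Codeword c = [1, 2, 0, 4, 4] ∈ F_7^5.


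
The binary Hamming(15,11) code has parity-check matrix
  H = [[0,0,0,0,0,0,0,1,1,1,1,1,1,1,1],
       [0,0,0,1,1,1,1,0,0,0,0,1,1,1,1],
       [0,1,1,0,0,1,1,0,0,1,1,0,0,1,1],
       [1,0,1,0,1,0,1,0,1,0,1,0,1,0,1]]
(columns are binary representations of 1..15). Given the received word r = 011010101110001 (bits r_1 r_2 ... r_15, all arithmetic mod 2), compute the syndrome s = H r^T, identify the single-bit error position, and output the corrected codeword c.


s = (0, 1, 0, 0)^T, error position = 4, corrected codeword c = 011110101110001

Compute s = H r^T mod 2 one row at a time:
  s_1 = 0 + 1 + 1 + 1 + 0 + 0 + 0 + 1 = 4 ≡ 0 (mod 2).
  s_2 = 0 + 1 + 0 + 1 + 0 + 0 + 0 + 1 = 3 ≡ 1 (mod 2).
  s_3 = 1 + 1 + 0 + 1 + 1 + 1 + 0 + 1 = 6 ≡ 0 (mod 2).
  s_4 = 0 + 1 + 1 + 1 + 1 + 1 + 0 + 1 = 6 ≡ 0 (mod 2).
s = (0, 1, 0, 0)^T — this equals column 4 of H (binary 0100), so error is at position 4.
Correct: flip bit 4 of r = 011010101110001 to get c = 011110101110001.


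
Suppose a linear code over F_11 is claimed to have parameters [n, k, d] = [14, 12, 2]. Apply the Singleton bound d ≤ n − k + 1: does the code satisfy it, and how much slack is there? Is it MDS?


Singleton RHS = n − k + 1 = 3, slack = 1, bound satisfied, not MDS.

Singleton bound: d ≤ n − k + 1.
Here n = 14, k = 12, so n − k + 1 = 3.
Given d = 2, check d ≤ 3: YES.
Slack = (n − k + 1) − d = 1.
The code is NOT MDS (slack = 1 > 0).
Description: the claimed parameters are [14, 12, 2]_11; such a code would be non-MDS.


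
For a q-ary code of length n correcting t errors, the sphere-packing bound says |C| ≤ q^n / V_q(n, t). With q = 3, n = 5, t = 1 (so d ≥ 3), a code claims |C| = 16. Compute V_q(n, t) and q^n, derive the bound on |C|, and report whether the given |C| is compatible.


V_q(n, t) = 11, q^n = 243, Hamming bound = 22, |C| = 16 ≤ bound (satisfied).

Step 1: Compute V_q(n, t) = Σ_{j=0}^1 C(n, j) (q−1)^j.
  j = 0: C(5,0)·(2)^0 = 1·1 = 1.
  j = 1: C(5,1)·(2)^1 = 5·2 = 10.
  V_q(n, t) = 1 + 10 = 11.
Step 2: q^n = 3^5 = 243.
Step 3: Hamming bound ⌊q^n / V_q(n,t)⌋ = ⌊243/11⌋ = 22.
Step 4: Compare |C| = 16 to 22: satisfied.
The claimed |C| lies below the Hamming bound.


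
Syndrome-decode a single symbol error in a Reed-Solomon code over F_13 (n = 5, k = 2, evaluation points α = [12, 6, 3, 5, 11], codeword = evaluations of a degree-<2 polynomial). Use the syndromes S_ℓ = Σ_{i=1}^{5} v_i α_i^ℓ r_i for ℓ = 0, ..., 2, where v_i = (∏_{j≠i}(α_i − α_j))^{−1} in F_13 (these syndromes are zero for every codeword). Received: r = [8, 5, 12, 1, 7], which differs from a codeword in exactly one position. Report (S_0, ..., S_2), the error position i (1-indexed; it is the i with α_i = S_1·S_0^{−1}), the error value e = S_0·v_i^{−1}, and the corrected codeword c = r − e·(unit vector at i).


S = (10, 8, 9), error at position 2, error magnitude e = 3, c = [8, 2, 12, 1, 7].

Step 1: column multipliers v_i = (∏_{j≠i}(α_i − α_j))^{−1} mod 13.
  i = 1 (α = 12): (12−6)(12−3)(12−5)(12−11) = 6·9·7·1 = 378 ≡ 1, so v_1 = 1^{−1} = 1 (mod 13).
  i = 2 (α = 6): (6−12)(6−3)(6−5)(6−11) = (−6)·3·1·(−5) = 90 ≡ 12, so v_2 = 12^{−1} = 12 (mod 13).
  i = 3 (α = 3): (3−12)(3−6)(3−5)(3−11) = (−9)·(−3)·(−2)·(−8) = 432 ≡ 3, so v_3 = 3^{−1} = 9 (mod 13).
  i = 4 (α = 5): (5−12)(5−6)(5−3)(5−11) = (−7)·(−1)·2·(−6) = −84 ≡ 7, so v_4 = 7^{−1} = 2 (mod 13).
  i = 5 (α = 11): (11−12)(11−6)(11−3)(11−5) = (−1)·5·8·6 = −240 ≡ 7, so v_5 = 7^{−1} = 2 (mod 13).
  v = [1, 12, 9, 2, 2].
Step 2: syndromes of r = [8, 5, 12, 1, 7] (all sums mod 13).
  S_0 = Σ v_i r_i = 1·8 + 12·5 + 9·12 + 2·1 + 2·7 = 192 ≡ 10.
  S_1 = Σ v_i α_i r_i = 1·12·8 + 12·6·5 + 9·3·12 + 2·5·1 + 2·11·7 = 944 ≡ 8.
  α_i^2 mod 13 = [1, 10, 9, 12, 4].
  S_2 = Σ v_i α_i^2 r_i = 1·1·8 + 12·10·5 + 9·9·12 + 2·12·1 + 2·4·7 = 1660 ≡ 9.
  S = (10, 8, 9) ≠ 0, so r is not a codeword (an error is present).
Step 3: locate the error. For a single error e at position i, S_ℓ = v_i·e·α_i^ℓ, so α_err = S_1/S_0.
  S_0^{−1} = 10^{−1} = 4 (mod 13), so α_err = 8·4 = 32 ≡ 6 = α_2. Error position i = 2.
  Consistency check: S_2/S_1 = 9·5 = 45 ≡ 6 = α_err ✓ (single-error assumption holds).
Step 4: error magnitude e = S_0/v_2 = S_0·∏_{j≠2}(α_2 − α_j) = 10·12 = 120 ≡ 3 (mod 13).
Step 5: correct position 2: c_2 = r_2 − e = 5 − 3 ≡ 2 (mod 13). Hence c = [8, 2, 12, 1, 7].
  Check: interpolating c through the α_i gives m(x) = 9 + 1·x (degree < 2) with m(α_i) = c_i for every i, so c is indeed a codeword.


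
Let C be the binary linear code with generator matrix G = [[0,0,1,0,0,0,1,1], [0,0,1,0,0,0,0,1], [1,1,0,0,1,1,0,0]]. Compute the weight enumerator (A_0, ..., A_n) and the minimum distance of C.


Weight distribution: A_0 = 1, A_1 = 1, A_2 = 1, A_3 = 1, A_4 = 1, A_5 = 1, A_6 = 1, A_7 = 1. Minimum distance d = 1.

Enumerate all 2^3 = 8 messages m ∈ F_2^3.
For each, compute codeword c = mG in F_2^8, then tally its weight.
  m = 000 → c = 00000000, weight = 0.
  m = 100 → c = 00100011, weight = 3.
  m = 010 → c = 00100001, weight = 2.
  m = 110 → c = 00000010, weight = 1.
  m = 001 → c = 11001100, weight = 4.
  m = 101 → c = 11101111, weight = 7.
  m = 011 → c = 11101101, weight = 6.
  m = 111 → c = 11001110, weight = 5.
Tally weights:
  weight 0: 1 codewords.
  weight 1: 1 codewords.
  weight 2: 1 codewords.
  weight 3: 1 codewords.
  weight 4: 1 codewords.
  weight 5: 1 codewords.
  weight 6: 1 codewords.
  weight 7: 1 codewords.
Minimum distance d = smallest w > 0 with A_w > 0 = 1.
Sanity: Σ A_w = 8 = 2^3 = 8 ✓.


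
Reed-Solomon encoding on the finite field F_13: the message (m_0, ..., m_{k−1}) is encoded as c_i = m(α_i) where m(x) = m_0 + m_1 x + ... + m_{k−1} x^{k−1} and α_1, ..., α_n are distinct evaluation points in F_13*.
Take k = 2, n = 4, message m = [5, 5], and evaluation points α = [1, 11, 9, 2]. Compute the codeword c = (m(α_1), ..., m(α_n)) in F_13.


c = [10, 8, 11, 2]

Message polynomial: m(x) = 5 + 5·x (mod 13).
For each evaluation point α_i, compute m(α_i) mod 13:
  α_1 = 1: Horner steps 5 → 10, so m(1) = 10.
  α_2 = 11: Horner steps 5 → 8, so m(11) = 8.
  α_3 = 9: Horner steps 5 → 11, so m(9) = 11.
  α_4 = 2: Horner steps 5 → 2, so m(2) = 2.
Codeword c = [10, 8, 11, 2] ∈ F_13^4.


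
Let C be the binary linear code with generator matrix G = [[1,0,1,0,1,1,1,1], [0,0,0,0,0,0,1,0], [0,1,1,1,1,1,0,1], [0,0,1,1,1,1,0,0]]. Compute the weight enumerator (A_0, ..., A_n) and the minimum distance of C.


Weight distribution: A_0 = 1, A_1 = 1, A_2 = 1, A_3 = 3, A_4 = 3, A_5 = 3, A_6 = 3, A_7 = 1. Minimum distance d = 1.

Enumerate all 2^4 = 16 messages m ∈ F_2^4.
For each, compute codeword c = mG in F_2^8, then tally its weight.
  m = 0000 → c = 00000000, weight = 0.
  m = 1000 → c = 10101111, weight = 6.
  m = 0100 → c = 00000010, weight = 1.
  m = 1100 → c = 10101101, weight = 5.
  m = 0010 → c = 01111101, weight = 6.
  m = 1010 → c = 11010010, weight = 4.
  m = 0110 → c = 01111111, weight = 7.
  m = 1110 → c = 11010000, weight = 3.
  m = 0001 → c = 00111100, weight = 4.
  m = 1001 → c = 10010011, weight = 4.
  m = 0101 → c = 00111110, weight = 5.
  m = 1101 → c = 10010001, weight = 3.
  m = 0011 → c = 01000001, weight = 2.
  m = 1011 → c = 11101110, weight = 6.
  m = 0111 → c = 01000011, weight = 3.
  m = 1111 → c = 11101100, weight = 5.
Tally weights:
  weight 0: 1 codewords.
  weight 1: 1 codewords.
  weight 2: 1 codewords.
  weight 3: 3 codewords.
  weight 4: 3 codewords.
  weight 5: 3 codewords.
  weight 6: 3 codewords.
  weight 7: 1 codewords.
Minimum distance d = smallest w > 0 with A_w > 0 = 1.
Sanity: Σ A_w = 16 = 2^4 = 16 ✓.


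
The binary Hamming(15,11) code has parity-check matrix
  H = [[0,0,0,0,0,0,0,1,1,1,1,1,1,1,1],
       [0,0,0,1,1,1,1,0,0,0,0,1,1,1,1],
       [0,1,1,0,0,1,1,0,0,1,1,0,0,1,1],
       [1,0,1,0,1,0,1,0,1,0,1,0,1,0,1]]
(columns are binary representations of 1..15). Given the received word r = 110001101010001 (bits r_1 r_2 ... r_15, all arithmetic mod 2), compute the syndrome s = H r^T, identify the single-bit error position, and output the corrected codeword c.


s = (1, 1, 1, 1)^T, error position = 15, corrected codeword c = 110001101010000

Compute s = H r^T mod 2 one row at a time:
  s_1 = 0 + 1 + 0 + 1 + 0 + 0 + 0 + 1 = 3 ≡ 1 (mod 2).
  s_2 = 0 + 0 + 1 + 1 + 0 + 0 + 0 + 1 = 3 ≡ 1 (mod 2).
  s_3 = 1 + 0 + 1 + 1 + 0 + 1 + 0 + 1 = 5 ≡ 1 (mod 2).
  s_4 = 1 + 0 + 0 + 1 + 1 + 1 + 0 + 1 = 5 ≡ 1 (mod 2).
s = (1, 1, 1, 1)^T — this equals column 15 of H (binary 1111), so error is at position 15.
Correct: flip bit 15 of r = 110001101010001 to get c = 110001101010000.


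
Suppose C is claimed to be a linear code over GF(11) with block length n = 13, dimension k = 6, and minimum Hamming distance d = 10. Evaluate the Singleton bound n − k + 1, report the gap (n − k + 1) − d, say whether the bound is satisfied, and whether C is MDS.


Singleton RHS = n − k + 1 = 8, slack = -2, bound violated (no such code; not MDS).

Singleton bound: d ≤ n − k + 1.
Here n = 13, k = 6, so n − k + 1 = 8.
Given d = 10, check d ≤ 8: NO.
Slack = (n − k + 1) − d = -2.
The slack is negative: d = 10 exceeds n − k + 1 = 8 by 2, so the Singleton bound is violated and no linear [13, 6, 10]_11 code can exist. In particular it is not MDS (MDS requires d = n − k + 1 exactly).
Description: the claimed parameters are [13, 6, 10]_11; such a code would be impossible (violates the Singleton bound).


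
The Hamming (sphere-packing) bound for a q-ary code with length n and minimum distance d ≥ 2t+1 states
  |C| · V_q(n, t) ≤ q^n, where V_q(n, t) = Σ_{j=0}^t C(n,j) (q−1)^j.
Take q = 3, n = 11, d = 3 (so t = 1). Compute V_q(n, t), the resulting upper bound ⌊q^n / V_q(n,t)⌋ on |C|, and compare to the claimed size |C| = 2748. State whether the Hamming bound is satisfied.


V_q(n, t) = 23, q^n = 177147, Hamming bound = 7702, |C| = 2748 ≤ bound (satisfied).

Step 1: Compute V_q(n, t) = Σ_{j=0}^1 C(n, j) (q−1)^j.
  j = 0: C(11,0)·(2)^0 = 1·1 = 1.
  j = 1: C(11,1)·(2)^1 = 11·2 = 22.
  V_q(n, t) = 1 + 22 = 23.
Step 2: q^n = 3^11 = 177147.
Step 3: Hamming bound ⌊q^n / V_q(n,t)⌋ = ⌊177147/23⌋ = 7702.
Step 4: Compare |C| = 2748 to 7702: satisfied.
The claimed |C| lies below the Hamming bound.


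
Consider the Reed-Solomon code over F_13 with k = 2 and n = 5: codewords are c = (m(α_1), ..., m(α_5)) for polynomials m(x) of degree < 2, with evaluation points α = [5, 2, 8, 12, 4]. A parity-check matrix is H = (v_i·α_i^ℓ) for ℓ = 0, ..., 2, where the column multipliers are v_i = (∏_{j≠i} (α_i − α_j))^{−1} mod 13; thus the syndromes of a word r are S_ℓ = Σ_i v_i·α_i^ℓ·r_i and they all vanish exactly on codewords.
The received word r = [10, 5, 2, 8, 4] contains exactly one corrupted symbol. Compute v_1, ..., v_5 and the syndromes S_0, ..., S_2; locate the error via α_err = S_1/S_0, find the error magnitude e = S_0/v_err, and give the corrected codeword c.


S = (2, 11, 2), error at position 4, error magnitude e = 8, c = [10, 5, 2, 0, 4].

Step 1: column multipliers v_i = (∏_{j≠i}(α_i − α_j))^{−1} mod 13.
  i = 1 (α = 5): (5−2)(5−8)(5−12)(5−4) = 3·(−3)·(−7)·1 = 63 ≡ 11, so v_1 = 11^{−1} = 6 (mod 13).
  i = 2 (α = 2): (2−5)(2−8)(2−12)(2−4) = (−3)·(−6)·(−10)·(−2) = 360 ≡ 9, so v_2 = 9^{−1} = 3 (mod 13).
  i = 3 (α = 8): (8−5)(8−2)(8−12)(8−4) = 3·6·(−4)·4 = −288 ≡ 11, so v_3 = 11^{−1} = 6 (mod 13).
  i = 4 (α = 12): (12−5)(12−2)(12−8)(12−4) = 7·10·4·8 = 2240 ≡ 4, so v_4 = 4^{−1} = 10 (mod 13).
  i = 5 (α = 4): (4−5)(4−2)(4−8)(4−12) = (−1)·2·(−4)·(−8) = −64 ≡ 1, so v_5 = 1^{−1} = 1 (mod 13).
  v = [6, 3, 6, 10, 1].
Step 2: syndromes of r = [10, 5, 2, 8, 4] (all sums mod 13).
  S_0 = Σ v_i r_i = 6·10 + 3·5 + 6·2 + 10·8 + 1·4 = 171 ≡ 2.
  S_1 = Σ v_i α_i r_i = 6·5·10 + 3·2·5 + 6·8·2 + 10·12·8 + 1·4·4 = 1402 ≡ 11.
  α_i^2 mod 13 = [12, 4, 12, 1, 3].
  S_2 = Σ v_i α_i^2 r_i = 6·12·10 + 3·4·5 + 6·12·2 + 10·1·8 + 1·3·4 = 1016 ≡ 2.
  S = (2, 11, 2) ≠ 0, so r is not a codeword (an error is present).
Step 3: locate the error. For a single error e at position i, S_ℓ = v_i·e·α_i^ℓ, so α_err = S_1/S_0.
  S_0^{−1} = 2^{−1} = 7 (mod 13), so α_err = 11·7 = 77 ≡ 12 = α_4. Error position i = 4.
  Consistency check: S_2/S_1 = 2·6 = 12 ≡ 12 = α_err ✓ (single-error assumption holds).
Step 4: error magnitude e = S_0/v_4 = S_0·∏_{j≠4}(α_4 − α_j) = 2·4 = 8 ≡ 8 (mod 13).
Step 5: correct position 4: c_4 = r_4 − e = 8 − 8 ≡ 0 (mod 13). Hence c = [10, 5, 2, 0, 4].
  Check: interpolating c through the α_i gives m(x) = 6 + 6·x (degree < 2) with m(α_i) = c_i for every i, so c is indeed a codeword.


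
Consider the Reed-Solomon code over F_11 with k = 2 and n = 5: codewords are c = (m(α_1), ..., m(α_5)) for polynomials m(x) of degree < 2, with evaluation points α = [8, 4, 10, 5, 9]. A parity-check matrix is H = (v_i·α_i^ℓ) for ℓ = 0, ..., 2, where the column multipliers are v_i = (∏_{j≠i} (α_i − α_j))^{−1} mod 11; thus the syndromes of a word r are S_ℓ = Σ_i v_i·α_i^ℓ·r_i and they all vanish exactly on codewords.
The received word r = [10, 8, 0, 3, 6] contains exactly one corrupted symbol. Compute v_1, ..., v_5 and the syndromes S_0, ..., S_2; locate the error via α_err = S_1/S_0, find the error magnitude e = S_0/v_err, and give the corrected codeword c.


S = (6, 10, 2), error at position 5, error magnitude e = 1, c = [10, 8, 0, 3, 5].

Step 1: column multipliers v_i = (∏_{j≠i}(α_i − α_j))^{−1} mod 11.
  i = 1 (α = 8): (8−4)(8−10)(8−5)(8−9) = 4·(−2)·3·(−1) = 24 ≡ 2, so v_1 = 2^{−1} = 6 (mod 11).
  i = 2 (α = 4): (4−8)(4−10)(4−5)(4−9) = (−4)·(−6)·(−1)·(−5) = 120 ≡ 10, so v_2 = 10^{−1} = 10 (mod 11).
  i = 3 (α = 10): (10−8)(10−4)(10−5)(10−9) = 2·6·5·1 = 60 ≡ 5, so v_3 = 5^{−1} = 9 (mod 11).
  i = 4 (α = 5): (5−8)(5−4)(5−10)(5−9) = (−3)·1·(−5)·(−4) = −60 ≡ 6, so v_4 = 6^{−1} = 2 (mod 11).
  i = 5 (α = 9): (9−8)(9−4)(9−10)(9−5) = 1·5·(−1)·4 = −20 ≡ 2, so v_5 = 2^{−1} = 6 (mod 11).
  v = [6, 10, 9, 2, 6].
Step 2: syndromes of r = [10, 8, 0, 3, 6] (all sums mod 11).
  S_0 = Σ v_i r_i = 6·10 + 10·8 + 9·0 + 2·3 + 6·6 = 182 ≡ 6.
  S_1 = Σ v_i α_i r_i = 6·8·10 + 10·4·8 + 9·10·0 + 2·5·3 + 6·9·6 = 1154 ≡ 10.
  α_i^2 mod 11 = [9, 5, 1, 3, 4].
  S_2 = Σ v_i α_i^2 r_i = 6·9·10 + 10·5·8 + 9·1·0 + 2·3·3 + 6·4·6 = 1102 ≡ 2.
  S = (6, 10, 2) ≠ 0, so r is not a codeword (an error is present).
Step 3: locate the error. For a single error e at position i, S_ℓ = v_i·e·α_i^ℓ, so α_err = S_1/S_0.
  S_0^{−1} = 6^{−1} = 2 (mod 11), so α_err = 10·2 = 20 ≡ 9 = α_5. Error position i = 5.
  Consistency check: S_2/S_1 = 2·10 = 20 ≡ 9 = α_err ✓ (single-error assumption holds).
Step 4: error magnitude e = S_0/v_5 = S_0·∏_{j≠5}(α_5 − α_j) = 6·2 = 12 ≡ 1 (mod 11).
Step 5: correct position 5: c_5 = r_5 − e = 6 − 1 ≡ 5 (mod 11). Hence c = [10, 8, 0, 3, 5].
  Check: interpolating c through the α_i gives m(x) = 6 + 6·x (degree < 2) with m(α_i) = c_i for every i, so c is indeed a codeword.


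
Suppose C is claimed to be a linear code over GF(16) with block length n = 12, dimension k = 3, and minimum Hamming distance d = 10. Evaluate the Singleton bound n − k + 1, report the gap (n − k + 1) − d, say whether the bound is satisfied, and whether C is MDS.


Singleton RHS = n − k + 1 = 10, slack = 0, bound satisfied, MDS.

Singleton bound: d ≤ n − k + 1.
Here n = 12, k = 3, so n − k + 1 = 10.
Given d = 10, check d ≤ 10: YES.
Slack = (n − k + 1) − d = 0.
The code is MDS (slack = 0).
Description: the claimed parameters are [12, 3, 10]_16; such a code would be MDS (meets Singleton bound).


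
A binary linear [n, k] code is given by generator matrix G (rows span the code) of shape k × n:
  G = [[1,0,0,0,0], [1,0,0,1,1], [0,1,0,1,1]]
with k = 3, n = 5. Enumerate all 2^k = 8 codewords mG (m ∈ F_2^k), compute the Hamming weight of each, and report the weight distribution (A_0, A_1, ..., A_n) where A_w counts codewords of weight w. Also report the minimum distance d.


Weight distribution: A_0 = 1, A_1 = 2, A_2 = 2, A_3 = 2, A_4 = 1. Minimum distance d = 1.

Enumerate all 2^3 = 8 messages m ∈ F_2^3.
For each, compute codeword c = mG in F_2^5, then tally its weight.
  m = 000 → c = 00000, weight = 0.
  m = 100 → c = 10000, weight = 1.
  m = 010 → c = 10011, weight = 3.
  m = 110 → c = 00011, weight = 2.
  m = 001 → c = 01011, weight = 3.
  m = 101 → c = 11011, weight = 4.
  m = 011 → c = 11000, weight = 2.
  m = 111 → c = 01000, weight = 1.
Tally weights:
  weight 0: 1 codewords.
  weight 1: 2 codewords.
  weight 2: 2 codewords.
  weight 3: 2 codewords.
  weight 4: 1 codewords.
Minimum distance d = smallest w > 0 with A_w > 0 = 1.
Sanity: Σ A_w = 8 = 2^3 = 8 ✓.


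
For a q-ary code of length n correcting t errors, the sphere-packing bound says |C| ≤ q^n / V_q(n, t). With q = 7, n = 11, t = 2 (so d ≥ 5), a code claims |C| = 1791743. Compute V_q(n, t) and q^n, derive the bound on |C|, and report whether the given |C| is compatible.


V_q(n, t) = 2047, q^n = 1977326743, Hamming bound = 965963, |C| = 1791743 > bound (violated).

Step 1: Compute V_q(n, t) = Σ_{j=0}^2 C(n, j) (q−1)^j.
  j = 0: C(11,0)·(6)^0 = 1·1 = 1.
  j = 1: C(11,1)·(6)^1 = 11·6 = 66.
  j = 2: C(11,2)·(6)^2 = 55·36 = 1980.
  V_q(n, t) = 1 + 66 + 1980 = 2047.
Step 2: q^n = 7^11 = 1977326743.
Step 3: Hamming bound ⌊q^n / V_q(n,t)⌋ = ⌊1977326743/2047⌋ = 965963.
Step 4: Compare |C| = 1791743 to 965963: violated.
The claimed |C| lies above the Hamming bound, so no 7-ary code of length 11 with d ≥ 5 can have 1791743 codewords.


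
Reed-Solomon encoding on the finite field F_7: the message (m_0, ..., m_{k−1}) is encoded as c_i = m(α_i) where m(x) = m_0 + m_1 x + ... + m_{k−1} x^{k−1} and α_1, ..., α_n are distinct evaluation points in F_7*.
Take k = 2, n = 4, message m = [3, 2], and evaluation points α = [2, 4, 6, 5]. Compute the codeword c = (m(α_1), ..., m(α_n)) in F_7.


c = [0, 4, 1, 6]

Message polynomial: m(x) = 3 + 2·x (mod 7).
For each evaluation point α_i, compute m(α_i) mod 7:
  α_1 = 2: Horner steps 2 → 0, so m(2) = 0.
  α_2 = 4: Horner steps 2 → 4, so m(4) = 4.
  α_3 = 6: Horner steps 2 → 1, so m(6) = 1.
  α_4 = 5: Horner steps 2 → 6, so m(5) = 6.
Codeword c = [0, 4, 1, 6] ∈ F_7^4.


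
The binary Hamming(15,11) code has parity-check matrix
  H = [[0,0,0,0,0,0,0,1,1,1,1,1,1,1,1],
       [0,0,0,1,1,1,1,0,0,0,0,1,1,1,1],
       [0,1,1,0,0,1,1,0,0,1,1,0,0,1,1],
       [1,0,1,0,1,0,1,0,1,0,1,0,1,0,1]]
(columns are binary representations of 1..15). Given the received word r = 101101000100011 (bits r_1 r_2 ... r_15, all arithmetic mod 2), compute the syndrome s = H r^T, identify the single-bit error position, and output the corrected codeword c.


s = (1, 0, 1, 1)^T, error position = 11, corrected codeword c = 101101000110011

Compute s = H r^T mod 2 one row at a time:
  s_1 = 0 + 0 + 1 + 0 + 0 + 0 + 1 + 1 = 3 ≡ 1 (mod 2).
  s_2 = 1 + 0 + 1 + 0 + 0 + 0 + 1 + 1 = 4 ≡ 0 (mod 2).
  s_3 = 0 + 1 + 1 + 0 + 1 + 0 + 1 + 1 = 5 ≡ 1 (mod 2).
  s_4 = 1 + 1 + 0 + 0 + 0 + 0 + 0 + 1 = 3 ≡ 1 (mod 2).
s = (1, 0, 1, 1)^T — this equals column 11 of H (binary 1011), so error is at position 11.
Correct: flip bit 11 of r = 101101000100011 to get c = 101101000110011.


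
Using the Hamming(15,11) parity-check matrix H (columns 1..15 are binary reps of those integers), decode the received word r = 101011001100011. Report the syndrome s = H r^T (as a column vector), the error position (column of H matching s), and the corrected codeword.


s = (0, 0, 1, 1)^T, error position = 3, corrected codeword c = 100011001100011

Compute s = H r^T mod 2 one row at a time:
  s_1 = 0 + 1 + 1 + 0 + 0 + 0 + 1 + 1 = 4 ≡ 0 (mod 2).
  s_2 = 0 + 1 + 1 + 0 + 0 + 0 + 1 + 1 = 4 ≡ 0 (mod 2).
  s_3 = 0 + 1 + 1 + 0 + 1 + 0 + 1 + 1 = 5 ≡ 1 (mod 2).
  s_4 = 1 + 1 + 1 + 0 + 1 + 0 + 0 + 1 = 5 ≡ 1 (mod 2).
s = (0, 0, 1, 1)^T — this equals column 3 of H (binary 0011), so error is at position 3.
Correct: flip bit 3 of r = 101011001100011 to get c = 100011001100011.


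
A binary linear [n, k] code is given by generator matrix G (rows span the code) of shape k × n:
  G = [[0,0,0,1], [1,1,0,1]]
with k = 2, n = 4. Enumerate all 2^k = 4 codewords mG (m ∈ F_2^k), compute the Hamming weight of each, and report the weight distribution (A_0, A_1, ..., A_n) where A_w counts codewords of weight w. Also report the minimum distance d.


Weight distribution: A_0 = 1, A_1 = 1, A_2 = 1, A_3 = 1. Minimum distance d = 1.

Enumerate all 2^2 = 4 messages m ∈ F_2^2.
For each, compute codeword c = mG in F_2^4, then tally its weight.
  m = 00 → c = 0000, weight = 0.
  m = 10 → c = 0001, weight = 1.
  m = 01 → c = 1101, weight = 3.
  m = 11 → c = 1100, weight = 2.
Tally weights:
  weight 0: 1 codewords.
  weight 1: 1 codewords.
  weight 2: 1 codewords.
  weight 3: 1 codewords.
Minimum distance d = smallest w > 0 with A_w > 0 = 1.
Sanity: Σ A_w = 4 = 2^2 = 4 ✓.


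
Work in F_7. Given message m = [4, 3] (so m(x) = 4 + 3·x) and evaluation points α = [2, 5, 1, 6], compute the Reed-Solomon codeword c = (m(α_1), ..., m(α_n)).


c = [3, 5, 0, 1]

Message polynomial: m(x) = 4 + 3·x (mod 7).
For each evaluation point α_i, compute m(α_i) mod 7:
  α_1 = 2: Horner steps 3 → 3, so m(2) = 3.
  α_2 = 5: Horner steps 3 → 5, so m(5) = 5.
  α_3 = 1: Horner steps 3 → 0, so m(1) = 0.
  α_4 = 6: Horner steps 3 → 1, so m(6) = 1.
Codeword c = [3, 5, 0, 1] ∈ F_7^4.


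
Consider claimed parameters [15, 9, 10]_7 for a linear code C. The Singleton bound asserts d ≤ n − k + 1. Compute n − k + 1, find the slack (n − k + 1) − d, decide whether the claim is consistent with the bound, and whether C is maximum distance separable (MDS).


Singleton RHS = n − k + 1 = 7, slack = -3, bound violated (no such code; not MDS).

Singleton bound: d ≤ n − k + 1.
Here n = 15, k = 9, so n − k + 1 = 7.
Given d = 10, check d ≤ 7: NO.
Slack = (n − k + 1) − d = -3.
The slack is negative: d = 10 exceeds n − k + 1 = 7 by 3, so the Singleton bound is violated and no linear [15, 9, 10]_7 code can exist. In particular it is not MDS (MDS requires d = n − k + 1 exactly).
Description: the claimed parameters are [15, 9, 10]_7; such a code would be impossible (violates the Singleton bound).


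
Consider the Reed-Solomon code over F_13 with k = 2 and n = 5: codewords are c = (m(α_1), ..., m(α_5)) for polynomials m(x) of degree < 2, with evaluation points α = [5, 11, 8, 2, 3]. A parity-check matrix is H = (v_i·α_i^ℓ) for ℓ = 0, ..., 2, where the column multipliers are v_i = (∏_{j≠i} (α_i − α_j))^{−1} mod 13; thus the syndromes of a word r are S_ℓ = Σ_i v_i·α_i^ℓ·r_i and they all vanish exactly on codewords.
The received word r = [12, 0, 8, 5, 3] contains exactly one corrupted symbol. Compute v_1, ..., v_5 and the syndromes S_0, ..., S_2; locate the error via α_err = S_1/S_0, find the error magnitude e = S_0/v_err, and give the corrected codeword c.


S = (5, 1, 8), error at position 3, error magnitude e = 2, c = [12, 0, 6, 5, 3].

Step 1: column multipliers v_i = (∏_{j≠i}(α_i − α_j))^{−1} mod 13.
  i = 1 (α = 5): (5−11)(5−8)(5−2)(5−3) = (−6)·(−3)·3·2 = 108 ≡ 4, so v_1 = 4^{−1} = 10 (mod 13).
  i = 2 (α = 11): (11−5)(11−8)(11−2)(11−3) = 6·3·9·8 = 1296 ≡ 9, so v_2 = 9^{−1} = 3 (mod 13).
  i = 3 (α = 8): (8−5)(8−11)(8−2)(8−3) = 3·(−3)·6·5 = −270 ≡ 3, so v_3 = 3^{−1} = 9 (mod 13).
  i = 4 (α = 2): (2−5)(2−11)(2−8)(2−3) = (−3)·(−9)·(−6)·(−1) = 162 ≡ 6, so v_4 = 6^{−1} = 11 (mod 13).
  i = 5 (α = 3): (3−5)(3−11)(3−8)(3−2) = (−2)·(−8)·(−5)·1 = −80 ≡ 11, so v_5 = 11^{−1} = 6 (mod 13).
  v = [10, 3, 9, 11, 6].
Step 2: syndromes of r = [12, 0, 8, 5, 3] (all sums mod 13).
  S_0 = Σ v_i r_i = 10·12 + 3·0 + 9·8 + 11·5 + 6·3 = 265 ≡ 5.
  S_1 = Σ v_i α_i r_i = 10·5·12 + 3·11·0 + 9·8·8 + 11·2·5 + 6·3·3 = 1340 ≡ 1.
  α_i^2 mod 13 = [12, 4, 12, 4, 9].
  S_2 = Σ v_i α_i^2 r_i = 10·12·12 + 3·4·0 + 9·12·8 + 11·4·5 + 6·9·3 = 2686 ≡ 8.
  S = (5, 1, 8) ≠ 0, so r is not a codeword (an error is present).
Step 3: locate the error. For a single error e at position i, S_ℓ = v_i·e·α_i^ℓ, so α_err = S_1/S_0.
  S_0^{−1} = 5^{−1} = 8 (mod 13), so α_err = 1·8 = 8 ≡ 8 = α_3. Error position i = 3.
  Consistency check: S_2/S_1 = 8·1 = 8 ≡ 8 = α_err ✓ (single-error assumption holds).
Step 4: error magnitude e = S_0/v_3 = S_0·∏_{j≠3}(α_3 − α_j) = 5·3 = 15 ≡ 2 (mod 13).
Step 5: correct position 3: c_3 = r_3 − e = 8 − 2 ≡ 6 (mod 13). Hence c = [12, 0, 6, 5, 3].
  Check: interpolating c through the α_i gives m(x) = 9 + 11·x (degree < 2) with m(α_i) = c_i for every i, so c is indeed a codeword.


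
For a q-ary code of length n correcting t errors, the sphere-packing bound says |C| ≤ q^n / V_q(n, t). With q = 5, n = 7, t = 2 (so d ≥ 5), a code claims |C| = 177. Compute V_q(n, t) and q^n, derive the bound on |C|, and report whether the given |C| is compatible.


V_q(n, t) = 365, q^n = 78125, Hamming bound = 214, |C| = 177 ≤ bound (satisfied).

Step 1: Compute V_q(n, t) = Σ_{j=0}^2 C(n, j) (q−1)^j.
  j = 0: C(7,0)·(4)^0 = 1·1 = 1.
  j = 1: C(7,1)·(4)^1 = 7·4 = 28.
  j = 2: C(7,2)·(4)^2 = 21·16 = 336.
  V_q(n, t) = 1 + 28 + 336 = 365.
Step 2: q^n = 5^7 = 78125.
Step 3: Hamming bound ⌊q^n / V_q(n,t)⌋ = ⌊78125/365⌋ = 214.
Step 4: Compare |C| = 177 to 214: satisfied.
The claimed |C| lies below the Hamming bound.


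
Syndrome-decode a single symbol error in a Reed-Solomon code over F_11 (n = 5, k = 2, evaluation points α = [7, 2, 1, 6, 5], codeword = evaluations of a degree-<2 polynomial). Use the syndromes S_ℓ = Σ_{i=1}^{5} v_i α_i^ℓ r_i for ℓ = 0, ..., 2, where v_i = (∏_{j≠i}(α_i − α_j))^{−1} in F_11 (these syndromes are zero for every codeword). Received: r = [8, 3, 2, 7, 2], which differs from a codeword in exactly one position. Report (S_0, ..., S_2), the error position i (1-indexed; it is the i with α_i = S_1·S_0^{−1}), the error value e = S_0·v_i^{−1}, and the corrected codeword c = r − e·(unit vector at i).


S = (9, 1, 5), error at position 5, error magnitude e = 7, c = [8, 3, 2, 7, 6].

Step 1: column multipliers v_i = (∏_{j≠i}(α_i − α_j))^{−1} mod 11.
  i = 1 (α = 7): (7−2)(7−1)(7−6)(7−5) = 5·6·1·2 = 60 ≡ 5, so v_1 = 5^{−1} = 9 (mod 11).
  i = 2 (α = 2): (2−7)(2−1)(2−6)(2−5) = (−5)·1·(−4)·(−3) = −60 ≡ 6, so v_2 = 6^{−1} = 2 (mod 11).
  i = 3 (α = 1): (1−7)(1−2)(1−6)(1−5) = (−6)·(−1)·(−5)·(−4) = 120 ≡ 10, so v_3 = 10^{−1} = 10 (mod 11).
  i = 4 (α = 6): (6−7)(6−2)(6−1)(6−5) = (−1)·4·5·1 = −20 ≡ 2, so v_4 = 2^{−1} = 6 (mod 11).
  i = 5 (α = 5): (5−7)(5−2)(5−1)(5−6) = (−2)·3·4·(−1) = 24 ≡ 2, so v_5 = 2^{−1} = 6 (mod 11).
  v = [9, 2, 10, 6, 6].
Step 2: syndromes of r = [8, 3, 2, 7, 2] (all sums mod 11).
  S_0 = Σ v_i r_i = 9·8 + 2·3 + 10·2 + 6·7 + 6·2 = 152 ≡ 9.
  S_1 = Σ v_i α_i r_i = 9·7·8 + 2·2·3 + 10·1·2 + 6·6·7 + 6·5·2 = 848 ≡ 1.
  α_i^2 mod 11 = [5, 4, 1, 3, 3].
  S_2 = Σ v_i α_i^2 r_i = 9·5·8 + 2·4·3 + 10·1·2 + 6·3·7 + 6·3·2 = 566 ≡ 5.
  S = (9, 1, 5) ≠ 0, so r is not a codeword (an error is present).
Step 3: locate the error. For a single error e at position i, S_ℓ = v_i·e·α_i^ℓ, so α_err = S_1/S_0.
  S_0^{−1} = 9^{−1} = 5 (mod 11), so α_err = 1·5 = 5 ≡ 5 = α_5. Error position i = 5.
  Consistency check: S_2/S_1 = 5·1 = 5 ≡ 5 = α_err ✓ (single-error assumption holds).
Step 4: error magnitude e = S_0/v_5 = S_0·∏_{j≠5}(α_5 − α_j) = 9·2 = 18 ≡ 7 (mod 11).
Step 5: correct position 5: c_5 = r_5 − e = 2 − 7 ≡ 6 (mod 11). Hence c = [8, 3, 2, 7, 6].
  Check: interpolating c through the α_i gives m(x) = 1 + 1·x (degree < 2) with m(α_i) = c_i for every i, so c is indeed a codeword.


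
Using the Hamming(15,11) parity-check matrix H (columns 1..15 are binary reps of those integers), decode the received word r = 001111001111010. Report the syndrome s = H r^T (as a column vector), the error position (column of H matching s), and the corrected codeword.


s = (1, 1, 1, 0)^T, error position = 14, corrected codeword c = 001111001111000

Compute s = H r^T mod 2 one row at a time:
  s_1 = 0 + 1 + 1 + 1 + 1 + 0 + 1 + 0 = 5 ≡ 1 (mod 2).
  s_2 = 1 + 1 + 1 + 0 + 1 + 0 + 1 + 0 = 5 ≡ 1 (mod 2).
  s_3 = 0 + 1 + 1 + 0 + 1 + 1 + 1 + 0 = 5 ≡ 1 (mod 2).
  s_4 = 0 + 1 + 1 + 0 + 1 + 1 + 0 + 0 = 4 ≡ 0 (mod 2).
s = (1, 1, 1, 0)^T — this equals column 14 of H (binary 1110), so error is at position 14.
Correct: flip bit 14 of r = 001111001111010 to get c = 001111001111000.


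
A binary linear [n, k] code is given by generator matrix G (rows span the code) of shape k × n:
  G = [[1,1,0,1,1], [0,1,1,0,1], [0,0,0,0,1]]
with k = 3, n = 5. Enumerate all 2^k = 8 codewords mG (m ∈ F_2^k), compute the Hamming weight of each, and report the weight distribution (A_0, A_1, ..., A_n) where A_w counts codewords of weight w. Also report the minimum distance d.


Weight distribution: A_0 = 1, A_1 = 1, A_2 = 1, A_3 = 3, A_4 = 2. Minimum distance d = 1.

Enumerate all 2^3 = 8 messages m ∈ F_2^3.
For each, compute codeword c = mG in F_2^5, then tally its weight.
  m = 000 → c = 00000, weight = 0.
  m = 100 → c = 11011, weight = 4.
  m = 010 → c = 01101, weight = 3.
  m = 110 → c = 10110, weight = 3.
  m = 001 → c = 00001, weight = 1.
  m = 101 → c = 11010, weight = 3.
  m = 011 → c = 01100, weight = 2.
  m = 111 → c = 10111, weight = 4.
Tally weights:
  weight 0: 1 codewords.
  weight 1: 1 codewords.
  weight 2: 1 codewords.
  weight 3: 3 codewords.
  weight 4: 2 codewords.
Minimum distance d = smallest w > 0 with A_w > 0 = 1.
Sanity: Σ A_w = 8 = 2^3 = 8 ✓.


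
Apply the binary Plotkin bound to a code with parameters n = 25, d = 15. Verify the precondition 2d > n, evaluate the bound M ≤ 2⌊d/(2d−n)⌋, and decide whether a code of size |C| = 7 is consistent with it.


Plotkin bound M ≤ 6; given |C| = 7 > bound (violated).

Check applicability: 2d = 30, n = 25.
2d − n = 5 > 0, so Plotkin applies.
Compute d/(2d−n) = 15/5 ≈ 3.0000.
⌊d/(2d−n)⌋ = 3.
Plotkin bound: M ≤ 2·3 = 6.
Given |C| = 7, check: VIOLATED.
This |C| is above the Plotkin bound, so no binary code with n = 25, d = 15 and 7 codewords exists.


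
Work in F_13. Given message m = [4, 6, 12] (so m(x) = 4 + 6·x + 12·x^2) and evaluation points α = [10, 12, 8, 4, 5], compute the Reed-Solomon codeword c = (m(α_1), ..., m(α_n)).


c = [3, 10, 1, 12, 9]

Message polynomial: m(x) = 4 + 6·x + 12·x^2 (mod 13).
For each evaluation point α_i, compute m(α_i) mod 13:
  α_1 = 10: Horner steps 12 → 9 → 3, so m(10) = 3.
  α_2 = 12: Horner steps 12 → 7 → 10, so m(12) = 10.
  α_3 = 8: Horner steps 12 → 11 → 1, so m(8) = 1.
  α_4 = 4: Horner steps 12 → 2 → 12, so m(4) = 12.
  α_5 = 5: Horner steps 12 → 1 → 9, so m(5) = 9.
Codeword c = [3, 10, 1, 12, 9] ∈ F_13^5.


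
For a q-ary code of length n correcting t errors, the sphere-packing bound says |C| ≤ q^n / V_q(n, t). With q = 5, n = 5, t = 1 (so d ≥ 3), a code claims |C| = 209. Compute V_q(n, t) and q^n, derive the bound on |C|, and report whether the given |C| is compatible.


V_q(n, t) = 21, q^n = 3125, Hamming bound = 148, |C| = 209 > bound (violated).

Step 1: Compute V_q(n, t) = Σ_{j=0}^1 C(n, j) (q−1)^j.
  j = 0: C(5,0)·(4)^0 = 1·1 = 1.
  j = 1: C(5,1)·(4)^1 = 5·4 = 20.
  V_q(n, t) = 1 + 20 = 21.
Step 2: q^n = 5^5 = 3125.
Step 3: Hamming bound ⌊q^n / V_q(n,t)⌋ = ⌊3125/21⌋ = 148.
Step 4: Compare |C| = 209 to 148: violated.
The claimed |C| lies above the Hamming bound, so no 5-ary code of length 5 with d ≥ 3 can have 209 codewords.


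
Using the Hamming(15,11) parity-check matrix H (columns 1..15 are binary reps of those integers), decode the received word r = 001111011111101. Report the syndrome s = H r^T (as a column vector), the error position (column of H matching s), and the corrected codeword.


s = (1, 0, 1, 0)^T, error position = 10, corrected codeword c = 001111011011101

Compute s = H r^T mod 2 one row at a time:
  s_1 = 1 + 1 + 1 + 1 + 1 + 1 + 0 + 1 = 7 ≡ 1 (mod 2).
  s_2 = 1 + 1 + 1 + 0 + 1 + 1 + 0 + 1 = 6 ≡ 0 (mod 2).
  s_3 = 0 + 1 + 1 + 0 + 1 + 1 + 0 + 1 = 5 ≡ 1 (mod 2).
  s_4 = 0 + 1 + 1 + 0 + 1 + 1 + 1 + 1 = 6 ≡ 0 (mod 2).
s = (1, 0, 1, 0)^T — this equals column 10 of H (binary 1010), so error is at position 10.
Correct: flip bit 10 of r = 001111011111101 to get c = 001111011011101.


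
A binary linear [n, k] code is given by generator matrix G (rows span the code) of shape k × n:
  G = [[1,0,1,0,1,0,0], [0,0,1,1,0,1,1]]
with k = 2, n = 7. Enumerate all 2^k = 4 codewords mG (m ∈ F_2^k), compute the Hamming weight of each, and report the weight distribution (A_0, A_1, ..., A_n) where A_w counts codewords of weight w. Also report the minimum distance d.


Weight distribution: A_0 = 1, A_3 = 1, A_4 = 1, A_5 = 1. Minimum distance d = 3.

Enumerate all 2^2 = 4 messages m ∈ F_2^2.
For each, compute codeword c = mG in F_2^7, then tally its weight.
  m = 00 → c = 0000000, weight = 0.
  m = 10 → c = 1010100, weight = 3.
  m = 01 → c = 0011011, weight = 4.
  m = 11 → c = 1001111, weight = 5.
Tally weights:
  weight 0: 1 codewords.
  weight 3: 1 codewords.
  weight 4: 1 codewords.
  weight 5: 1 codewords.
Minimum distance d = smallest w > 0 with A_w > 0 = 3.
Sanity: Σ A_w = 4 = 2^2 = 4 ✓.
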